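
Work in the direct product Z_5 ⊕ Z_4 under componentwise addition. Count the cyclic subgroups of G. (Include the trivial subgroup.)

Each element a generates a cyclic subgroup ⟨a⟩; distinct elements may generate the same one (a cyclic group of order d has φ(d) generators).
Cyclic subgroups by order — order 1: 1; order 2: 1; order 4: 1; order 5: 1; order 10: 1; order 20: 1.
Total: 6.

6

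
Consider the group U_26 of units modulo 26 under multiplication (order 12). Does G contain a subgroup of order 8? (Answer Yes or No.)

8 does not divide |G| = 12, so by Lagrange no subgroup of order 8 exists.

No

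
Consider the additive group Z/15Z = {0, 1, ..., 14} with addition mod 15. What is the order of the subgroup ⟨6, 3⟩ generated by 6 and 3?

5

|⟨6⟩| = 5 and |⟨3⟩| = 5, so |H| is a multiple of lcm(5, 5) = 5 and divides |G| = 15.
Closing under the operation: H = {0, 3, 6, 9, 12}, so |H| = 5.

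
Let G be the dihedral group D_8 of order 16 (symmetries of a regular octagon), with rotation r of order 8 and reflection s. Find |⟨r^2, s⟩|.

|⟨r^2⟩| = 4 and |⟨s⟩| = 2, so |H| is a multiple of lcm(4, 2) = 4 and divides |G| = 16.
Closing under the operation: H = {e, r^2, r^4, r^6, s, r^2s, r^4s, r^6s}, so |H| = 8.

8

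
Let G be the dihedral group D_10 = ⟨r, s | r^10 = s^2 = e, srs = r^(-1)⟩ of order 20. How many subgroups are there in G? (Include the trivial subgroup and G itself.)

22

|G| = 20, so by Lagrange every subgroup order divides 20. Divisors: 1, 2, 4, 5, 10, 20.
Subgroups by order — order 1: 1; order 2: 11; order 4: 5; order 5: 1; order 10: 3; order 20: 1.
Total: 1 + 11 + 5 + 1 + 3 + 1 = 22.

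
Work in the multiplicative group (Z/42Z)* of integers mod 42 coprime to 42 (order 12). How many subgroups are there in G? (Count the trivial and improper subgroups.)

10

|G| = 12, so by Lagrange every subgroup order divides 12. Divisors: 1, 2, 3, 4, 6, 12.
Subgroups by order — order 1: 1; order 2: 3; order 3: 1; order 4: 1; order 6: 3; order 12: 1.
Total: 1 + 3 + 1 + 1 + 3 + 1 = 10.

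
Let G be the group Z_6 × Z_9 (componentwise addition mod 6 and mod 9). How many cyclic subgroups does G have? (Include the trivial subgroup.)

Group the elements of G by the cyclic subgroup they generate; each cyclic subgroup of order d accounts for φ(d) elements.
Cyclic subgroups by order — order 1: 1; order 2: 1; order 3: 4; order 6: 4; order 9: 3; order 18: 3.
Total: 16.

16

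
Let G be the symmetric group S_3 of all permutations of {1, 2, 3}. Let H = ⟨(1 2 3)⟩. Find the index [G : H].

2

|⟨(1 2 3)⟩| = 3 and |G| = 6.
By Lagrange, [G : H] = |G|/|H| = 6/3 = 2.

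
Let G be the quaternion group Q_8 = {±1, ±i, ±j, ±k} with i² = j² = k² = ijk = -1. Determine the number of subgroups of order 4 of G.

3

|G| = 8 and 4 | 8, so subgroups of order 4 are possible by Lagrange.
The subgroups of order 4 are: {1, -1, i, -i}; {1, -1, j, -j}; {1, -1, k, -k}.
So G has 3 subgroups of order 4.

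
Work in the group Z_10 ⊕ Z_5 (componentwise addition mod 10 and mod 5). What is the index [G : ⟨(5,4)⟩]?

5

|⟨(5,4)⟩| = 10 and |G| = 50.
By Lagrange, [G : H] = |G|/|H| = 50/10 = 5.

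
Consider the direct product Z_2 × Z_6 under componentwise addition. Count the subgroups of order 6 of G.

3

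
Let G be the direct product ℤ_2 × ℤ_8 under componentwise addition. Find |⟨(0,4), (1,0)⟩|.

4

|⟨(0,4)⟩| = 2 and |⟨(1,0)⟩| = 2, so |H| is a multiple of lcm(2, 2) = 2 and divides |G| = 16.
Closing under the operation: H = {(0,0), (0,4), (1,0), (1,4)}, so |H| = 4.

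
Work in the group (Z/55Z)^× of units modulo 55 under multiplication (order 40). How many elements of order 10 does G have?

Enumerating element orders in G gives 12 elements of order 10.

12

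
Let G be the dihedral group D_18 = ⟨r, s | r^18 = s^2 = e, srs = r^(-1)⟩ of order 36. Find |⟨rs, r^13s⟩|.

6

|⟨rs⟩| = 2 and |⟨r^13s⟩| = 2, so |H| is a multiple of lcm(2, 2) = 2 and divides |G| = 36.
Closing under the operation: H = {e, r^6, r^12, rs, r^7s, r^13s}, so |H| = 6.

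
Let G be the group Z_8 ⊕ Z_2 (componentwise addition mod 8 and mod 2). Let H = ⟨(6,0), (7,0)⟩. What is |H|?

8

|⟨(6,0)⟩| = 4 and |⟨(7,0)⟩| = 8, so |H| is a multiple of lcm(4, 8) = 8 and divides |G| = 16.
Closing under the operation: H = {(0,0), (1,0), (2,0), (3,0), (4,0), (5,0), (6,0), (7,0)}, so |H| = 8.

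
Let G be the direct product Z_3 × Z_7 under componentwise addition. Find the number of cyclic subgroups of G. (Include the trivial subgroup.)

4

Each element a generates a cyclic subgroup ⟨a⟩; distinct elements may generate the same one (a cyclic group of order d has φ(d) generators).
Cyclic subgroups by order — order 1: 1; order 3: 1; order 7: 1; order 21: 1.
Total: 4.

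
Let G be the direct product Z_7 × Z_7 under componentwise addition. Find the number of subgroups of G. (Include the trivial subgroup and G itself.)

|G| = 49, so by Lagrange every subgroup order divides 49. Divisors: 1, 7, 49.
Subgroups by order — order 1: 1; order 7: 8; order 49: 1.
Total: 1 + 8 + 1 = 10.

10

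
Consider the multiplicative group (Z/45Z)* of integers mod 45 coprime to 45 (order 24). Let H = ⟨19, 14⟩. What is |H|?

|⟨19⟩| = 2 and |⟨14⟩| = 6, so |H| is a multiple of lcm(2, 6) = 6 and divides |G| = 24.
Closing under the operation: H = {1, 4, 11, 14, 16, 19, 26, 29, 31, 34, 41, 44}, so |H| = 12.

12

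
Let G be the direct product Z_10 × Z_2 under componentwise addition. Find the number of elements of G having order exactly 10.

An element (a,b) has order lcm(ord(a), ord(b)); count pairs with lcm equal to 10.
Enumerating gives 12 such elements.

12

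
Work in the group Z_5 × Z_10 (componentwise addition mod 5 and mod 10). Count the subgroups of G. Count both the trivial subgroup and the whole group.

|G| = 50, so by Lagrange every subgroup order divides 50. Divisors: 1, 2, 5, 10, 25, 50.
Subgroups by order — order 1: 1; order 2: 1; order 5: 6; order 10: 6; order 25: 1; order 50: 1.
Total: 1 + 1 + 6 + 6 + 1 + 1 = 16.

16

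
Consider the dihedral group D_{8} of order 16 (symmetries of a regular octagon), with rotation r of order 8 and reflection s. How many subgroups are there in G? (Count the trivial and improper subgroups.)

19

|G| = 16, so by Lagrange every subgroup order divides 16. Divisors: 1, 2, 4, 8, 16.
Subgroups by order — order 1: 1; order 2: 9; order 4: 5; order 8: 3; order 16: 1.
Total: 1 + 9 + 5 + 3 + 1 = 19.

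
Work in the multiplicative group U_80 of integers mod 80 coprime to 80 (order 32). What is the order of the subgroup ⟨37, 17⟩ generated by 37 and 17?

|⟨37⟩| = 4 and |⟨17⟩| = 4, so |H| is a multiple of lcm(4, 4) = 4 and divides |G| = 32.
Closing under the operation: H = {1, 9, 13, 17, 21, 29, 33, 37, 41, 49, 53, 57, 61, 69, 73, 77}, so |H| = 16.

16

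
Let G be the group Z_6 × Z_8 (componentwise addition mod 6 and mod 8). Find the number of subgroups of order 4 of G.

|G| = 48 and 4 | 48, so subgroups of order 4 are possible by Lagrange.
The subgroups of order 4 are: {(0,0), (0,2), (0,4), (0,6)}; {(0,0), (0,4), (3,0), (3,4)}; {(0,0), (0,4), (3,2), (3,6)}.
So G has 3 subgroups of order 4.

3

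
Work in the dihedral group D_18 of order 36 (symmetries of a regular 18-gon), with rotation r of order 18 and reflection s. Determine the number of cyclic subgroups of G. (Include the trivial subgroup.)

24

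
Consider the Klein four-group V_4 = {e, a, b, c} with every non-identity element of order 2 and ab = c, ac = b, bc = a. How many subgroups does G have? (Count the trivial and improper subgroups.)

|G| = 4, so by Lagrange every subgroup order divides 4. Divisors: 1, 2, 4.
Subgroups by order — order 1: 1; order 2: 3; order 4: 1.
Total: 1 + 3 + 1 = 5.

5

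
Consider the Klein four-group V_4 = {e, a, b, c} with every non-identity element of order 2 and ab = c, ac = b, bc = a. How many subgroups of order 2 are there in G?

3

|G| = 4 and 2 | 4, so subgroups of order 2 are possible by Lagrange.
The subgroups of order 2 are: {e, a}; {e, b}; {e, c}.
So G has 3 subgroups of order 2.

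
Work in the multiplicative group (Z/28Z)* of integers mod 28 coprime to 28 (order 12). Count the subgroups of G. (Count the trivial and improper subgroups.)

10

|G| = 12, so by Lagrange every subgroup order divides 12. Divisors: 1, 2, 3, 4, 6, 12.
Subgroups by order — order 1: 1; order 2: 3; order 3: 1; order 4: 1; order 6: 3; order 12: 1.
Total: 1 + 3 + 1 + 1 + 3 + 1 = 10.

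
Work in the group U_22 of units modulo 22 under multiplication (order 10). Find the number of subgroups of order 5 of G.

|G| = 10 and 5 | 10, so subgroups of order 5 are possible by Lagrange.
The subgroups of order 5 are: {1, 3, 5, 9, 15}.
So G has 1 subgroup of order 5.

1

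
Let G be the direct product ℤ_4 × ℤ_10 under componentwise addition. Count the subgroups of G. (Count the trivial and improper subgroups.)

16

|G| = 40, so by Lagrange every subgroup order divides 40. Divisors: 1, 2, 4, 5, 8, 10, 20, 40.
Subgroups by order — order 1: 1; order 2: 3; order 4: 3; order 5: 1; order 8: 1; order 10: 3; order 20: 3; order 40: 1.
Total: 1 + 3 + 3 + 1 + 1 + 3 + 3 + 1 = 16.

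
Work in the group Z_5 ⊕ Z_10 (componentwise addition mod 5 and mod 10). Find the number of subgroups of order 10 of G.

6

|G| = 50 and 10 | 50, so subgroups of order 10 are possible by Lagrange.
The subgroups of order 10 are: {(0,0), (0,1), (0,2), (0,3), (0,4), (0,5), (0,6), (0,7), (0,8), (0,9)}; {(0,0), (0,5), (1,0), (1,5), (2,0), (2,5), (3,0), (3,5), (4,0), (4,5)}; {(0,0), (0,5), (1,1), (1,6), (2,2), (2,7), (3,3), (3,8), (4,4), (4,9)}; {(0,0), (0,5), (1,2), (1,7), (2,4), (2,9), (3,1), (3,6), (4,3), (4,8)}; … (6 in all).
So G has 6 subgroups of order 10.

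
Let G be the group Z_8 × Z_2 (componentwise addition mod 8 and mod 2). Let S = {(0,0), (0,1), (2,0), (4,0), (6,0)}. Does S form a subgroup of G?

No

|S| = 5 does not divide |G| = 16, so by Lagrange S is not a subgroup.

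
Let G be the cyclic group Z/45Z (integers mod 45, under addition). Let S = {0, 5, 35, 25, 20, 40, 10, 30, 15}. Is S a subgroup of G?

Yes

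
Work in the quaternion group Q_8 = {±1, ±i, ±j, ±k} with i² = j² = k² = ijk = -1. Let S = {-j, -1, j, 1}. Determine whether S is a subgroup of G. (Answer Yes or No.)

|S| = 4 divides |G| = 8, consistent with Lagrange.
S contains the identity, every element's inverse is in S, and S is closed under ·: it is a subgroup.
In fact S = ⟨j⟩.

Yes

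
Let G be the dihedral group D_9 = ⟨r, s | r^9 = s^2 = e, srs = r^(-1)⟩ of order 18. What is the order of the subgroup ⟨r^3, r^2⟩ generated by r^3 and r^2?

9

|⟨r^3⟩| = 3 and |⟨r^2⟩| = 9, so |H| is a multiple of lcm(3, 9) = 9 and divides |G| = 18.
Closing under the operation: H = {e, r, r^2, r^3, r^4, r^5, r^6, r^7, r^8}, so |H| = 9.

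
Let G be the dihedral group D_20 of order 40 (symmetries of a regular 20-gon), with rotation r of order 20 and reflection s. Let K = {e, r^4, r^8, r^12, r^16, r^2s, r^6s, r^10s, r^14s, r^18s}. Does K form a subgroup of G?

|K| = 10 divides |G| = 40, consistent with Lagrange.
K contains the identity, every element's inverse is in K, and K is closed under ·: it is a subgroup.

Yes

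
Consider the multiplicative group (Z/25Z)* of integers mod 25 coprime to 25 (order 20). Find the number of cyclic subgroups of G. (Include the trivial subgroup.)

6

A cyclic subgroup of order d is generated by each of its φ(d) elements of order d, so the cyclic subgroups of order d number (#elements of order d)/φ(d).
Cyclic subgroups by order — order 1: 1; order 2: 1; order 4: 1; order 5: 1; order 10: 1; order 20: 1.
Total: 6.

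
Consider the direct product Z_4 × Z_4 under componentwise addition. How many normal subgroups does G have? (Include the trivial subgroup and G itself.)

15

G is abelian, so every subgroup is normal.
G has 15 subgroups in total, hence 15 normal subgroups.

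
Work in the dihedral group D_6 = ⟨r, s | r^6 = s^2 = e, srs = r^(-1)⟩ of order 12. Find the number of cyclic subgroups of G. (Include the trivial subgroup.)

10

Each element a generates a cyclic subgroup ⟨a⟩; distinct elements may generate the same one (a cyclic group of order d has φ(d) generators).
Cyclic subgroups by order — order 1: 1; order 2: 7; order 3: 1; order 6: 1.
Total: 10.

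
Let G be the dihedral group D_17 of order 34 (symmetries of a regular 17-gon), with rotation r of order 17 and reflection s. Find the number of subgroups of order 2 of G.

|G| = 34 and 2 | 34, so subgroups of order 2 are possible by Lagrange.
The subgroups of order 2 are: {e, r^10s}; {e, r^11s}; {e, r^12s}; {e, r^13s}; … (17 in all).
So G has 17 subgroups of order 2.

17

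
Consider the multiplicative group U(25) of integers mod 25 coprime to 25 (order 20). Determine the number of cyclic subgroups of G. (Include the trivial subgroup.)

6

Group the elements of G by the cyclic subgroup they generate; each cyclic subgroup of order d accounts for φ(d) elements.
Cyclic subgroups by order — order 1: 1; order 2: 1; order 4: 1; order 5: 1; order 10: 1; order 20: 1.
Total: 6.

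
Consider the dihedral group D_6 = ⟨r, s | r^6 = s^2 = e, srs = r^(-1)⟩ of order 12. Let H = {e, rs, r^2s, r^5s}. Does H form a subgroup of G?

No

Closure fails: r^2s · rs = r ∉ H. So H is not a subgroup.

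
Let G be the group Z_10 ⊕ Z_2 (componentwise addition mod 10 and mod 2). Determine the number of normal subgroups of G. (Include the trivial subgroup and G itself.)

G is abelian, so every subgroup is normal.
G has 10 subgroups in total, hence 10 normal subgroups.

10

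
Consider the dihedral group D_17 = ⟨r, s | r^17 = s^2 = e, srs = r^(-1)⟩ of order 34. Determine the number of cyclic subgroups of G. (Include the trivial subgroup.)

19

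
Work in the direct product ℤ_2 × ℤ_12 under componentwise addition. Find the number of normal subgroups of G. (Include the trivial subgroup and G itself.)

G is abelian, so every subgroup is normal.
G has 16 subgroups in total, hence 16 normal subgroups.

16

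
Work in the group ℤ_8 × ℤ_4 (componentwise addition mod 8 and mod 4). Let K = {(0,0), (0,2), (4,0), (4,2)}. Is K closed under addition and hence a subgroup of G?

|K| = 4 divides |G| = 32, consistent with Lagrange.
K contains the identity, every element's inverse is in K, and K is closed under +: it is a subgroup.

Yes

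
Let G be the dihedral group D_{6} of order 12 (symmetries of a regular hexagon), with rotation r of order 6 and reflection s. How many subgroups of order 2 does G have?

7

|G| = 12 and 2 | 12, so subgroups of order 2 are possible by Lagrange.
The subgroups of order 2 are: {e, r^2s}; {e, r^3}; {e, r^3s}; {e, r^4s}; … (7 in all).
So G has 7 subgroups of order 2.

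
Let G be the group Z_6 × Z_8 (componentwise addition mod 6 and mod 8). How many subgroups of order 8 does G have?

|G| = 48 and 8 | 48, so subgroups of order 8 are possible by Lagrange.
The subgroups of order 8 are: {(0,0), (0,1), (0,2), (0,3), (0,4), (0,5), (0,6), (0,7)}; {(0,0), (0,2), (0,4), (0,6), (3,0), (3,2), (3,4), (3,6)}; {(0,0), (0,2), (0,4), (0,6), (3,1), (3,3), (3,5), (3,7)}.
So G has 3 subgroups of order 8.

3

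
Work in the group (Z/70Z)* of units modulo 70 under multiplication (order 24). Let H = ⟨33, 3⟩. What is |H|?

|⟨33⟩| = 12 and |⟨3⟩| = 12, so |H| is a multiple of lcm(12, 12) = 12 and divides |G| = 24.
Closing under the operation: H = {1, 3, 9, 11, 13, 17, 27, 29, 33, 39, 47, 51}, so |H| = 12.

12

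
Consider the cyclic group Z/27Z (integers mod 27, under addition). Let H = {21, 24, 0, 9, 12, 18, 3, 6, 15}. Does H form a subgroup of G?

Yes

|H| = 9 divides |G| = 27, consistent with Lagrange.
H contains the identity, every element's inverse is in H, and H is closed under +: it is a subgroup.
In fact H = ⟨3⟩.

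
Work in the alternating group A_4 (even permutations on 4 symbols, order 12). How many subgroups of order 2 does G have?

3

|G| = 12 and 2 | 12, so subgroups of order 2 are possible by Lagrange.
The subgroups of order 2 are: {e, (1 2)(3 4)}; {e, (1 3)(2 4)}; {e, (1 4)(2 3)}.
So G has 3 subgroups of order 2.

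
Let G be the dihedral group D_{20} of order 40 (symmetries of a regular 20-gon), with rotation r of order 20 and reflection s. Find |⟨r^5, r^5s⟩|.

8

|⟨r^5⟩| = 4 and |⟨r^5s⟩| = 2, so |H| is a multiple of lcm(4, 2) = 4 and divides |G| = 40.
Closing under the operation: H = {e, r^5, r^10, r^15, s, r^5s, r^10s, r^15s}, so |H| = 8.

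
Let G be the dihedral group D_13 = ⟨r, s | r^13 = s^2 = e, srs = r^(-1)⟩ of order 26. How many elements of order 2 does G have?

Enumerating element orders in G gives 13 elements of order 2.

13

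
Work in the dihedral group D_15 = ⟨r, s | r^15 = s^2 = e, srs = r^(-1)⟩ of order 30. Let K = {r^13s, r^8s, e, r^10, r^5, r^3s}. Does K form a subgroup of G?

Yes

|K| = 6 divides |G| = 30, consistent with Lagrange.
K contains the identity, every element's inverse is in K, and K is closed under ·: it is a subgroup.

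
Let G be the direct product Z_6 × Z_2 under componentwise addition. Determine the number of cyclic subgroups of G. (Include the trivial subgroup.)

Group the elements of G by the cyclic subgroup they generate; each cyclic subgroup of order d accounts for φ(d) elements.
Cyclic subgroups by order — order 1: 1; order 2: 3; order 3: 1; order 6: 3.
Total: 8.

8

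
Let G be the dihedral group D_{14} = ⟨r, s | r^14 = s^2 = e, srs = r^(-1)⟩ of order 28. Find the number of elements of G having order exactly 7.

6

The elements of order 7 are: r^2, r^4, r^6, r^8, r^10, r^12.
That's 6.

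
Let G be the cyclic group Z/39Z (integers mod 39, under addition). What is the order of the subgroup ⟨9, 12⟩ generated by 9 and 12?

13

|⟨9⟩| = 13 and |⟨12⟩| = 13, so |H| is a multiple of lcm(13, 13) = 13 and divides |G| = 39.
Closing under the operation: H = {0, 3, 6, 9, 12, 15, 18, 21, 24, 27, 30, 33, 36}, so |H| = 13.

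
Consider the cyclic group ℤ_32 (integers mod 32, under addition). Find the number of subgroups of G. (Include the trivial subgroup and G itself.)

6

A cyclic group of order 32 has exactly one subgroup for each divisor of 32.
Divisors of 32: 1, 2, 4, 8, 16, 32.
So ℤ_32 has 6 subgroups.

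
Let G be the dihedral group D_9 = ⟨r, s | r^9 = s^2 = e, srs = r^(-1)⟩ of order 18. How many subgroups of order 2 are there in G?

|G| = 18 and 2 | 18, so subgroups of order 2 are possible by Lagrange.
The subgroups of order 2 are: {e, r^2s}; {e, r^3s}; {e, r^4s}; {e, r^5s}; … (9 in all).
So G has 9 subgroups of order 2.

9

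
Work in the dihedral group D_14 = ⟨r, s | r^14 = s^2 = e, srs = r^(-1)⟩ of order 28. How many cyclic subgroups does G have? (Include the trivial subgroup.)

18

A cyclic subgroup of order d is generated by each of its φ(d) elements of order d, so the cyclic subgroups of order d number (#elements of order d)/φ(d).
Cyclic subgroups by order — order 1: 1; order 2: 15; order 7: 1; order 14: 1.
Total: 18.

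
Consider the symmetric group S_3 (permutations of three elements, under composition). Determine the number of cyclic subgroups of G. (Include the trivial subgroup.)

5

Group the elements of G by the cyclic subgroup they generate; each cyclic subgroup of order d accounts for φ(d) elements.
Cyclic subgroups by order — order 1: 1; order 2: 3; order 3: 1.
Total: 5.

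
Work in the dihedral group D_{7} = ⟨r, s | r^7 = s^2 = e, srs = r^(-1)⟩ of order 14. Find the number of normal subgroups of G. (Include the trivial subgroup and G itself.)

3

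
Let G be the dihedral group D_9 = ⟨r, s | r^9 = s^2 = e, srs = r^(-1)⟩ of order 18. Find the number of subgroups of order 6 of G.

|G| = 18 and 6 | 18, so subgroups of order 6 are possible by Lagrange.
The subgroups of order 6 are: {e, r^3, r^6, r^2s, r^5s, r^8s}; {e, r^3, r^6, s, r^3s, r^6s}; {e, r^3, r^6, rs, r^4s, r^7s}.
So G has 3 subgroups of order 6.

3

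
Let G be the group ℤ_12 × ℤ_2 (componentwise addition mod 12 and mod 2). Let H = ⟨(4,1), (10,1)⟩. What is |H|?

12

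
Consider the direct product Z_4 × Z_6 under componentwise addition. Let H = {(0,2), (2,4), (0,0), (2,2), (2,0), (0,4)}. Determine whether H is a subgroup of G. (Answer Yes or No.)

|H| = 6 divides |G| = 24, consistent with Lagrange.
H contains the identity, every element's inverse is in H, and H is closed under +: it is a subgroup.
In fact H = ⟨(2,4)⟩.

Yes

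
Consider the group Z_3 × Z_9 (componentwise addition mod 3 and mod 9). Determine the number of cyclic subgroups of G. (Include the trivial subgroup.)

A cyclic subgroup of order d is generated by each of its φ(d) elements of order d, so the cyclic subgroups of order d number (#elements of order d)/φ(d).
Cyclic subgroups by order — order 1: 1; order 3: 4; order 9: 3.
Total: 8.

8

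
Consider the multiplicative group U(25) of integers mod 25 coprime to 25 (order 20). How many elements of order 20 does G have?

8

The elements of order 20 are: 2, 3, 8, 12, 13, 17, 22, 23.
That's 8.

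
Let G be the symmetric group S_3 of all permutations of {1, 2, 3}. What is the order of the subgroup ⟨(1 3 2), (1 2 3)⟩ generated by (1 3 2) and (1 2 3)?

|⟨(1 3 2)⟩| = 3 and |⟨(1 2 3)⟩| = 3, so |H| is a multiple of lcm(3, 3) = 3 and divides |G| = 6.
Closing under the operation: H = {e, (1 2 3), (1 3 2)}, so |H| = 3.

3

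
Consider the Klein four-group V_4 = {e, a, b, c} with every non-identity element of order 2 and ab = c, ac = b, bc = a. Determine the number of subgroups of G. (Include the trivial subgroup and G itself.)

|G| = 4, so by Lagrange every subgroup order divides 4. Divisors: 1, 2, 4.
Subgroups by order — order 1: 1; order 2: 3; order 4: 1.
Total: 1 + 3 + 1 = 5.

5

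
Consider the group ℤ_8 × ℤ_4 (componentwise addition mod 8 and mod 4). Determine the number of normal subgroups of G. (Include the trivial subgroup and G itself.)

G is abelian, so every subgroup is normal.
G has 22 subgroups in total, hence 22 normal subgroups.

22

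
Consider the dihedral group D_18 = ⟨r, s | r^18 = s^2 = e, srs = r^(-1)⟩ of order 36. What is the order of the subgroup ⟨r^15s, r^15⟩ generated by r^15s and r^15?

12

|⟨r^15s⟩| = 2 and |⟨r^15⟩| = 6, so |H| is a multiple of lcm(2, 6) = 6 and divides |G| = 36.
Closing under the operation: H = {e, r^3, r^6, r^9, r^12, r^15, s, r^3s, r^6s, r^9s, r^12s, r^15s}, so |H| = 12.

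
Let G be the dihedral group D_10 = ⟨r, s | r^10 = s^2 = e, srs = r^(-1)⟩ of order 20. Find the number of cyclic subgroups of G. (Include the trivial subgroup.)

14

Each element a generates a cyclic subgroup ⟨a⟩; distinct elements may generate the same one (a cyclic group of order d has φ(d) generators).
Cyclic subgroups by order — order 1: 1; order 2: 11; order 5: 1; order 10: 1.
Total: 14.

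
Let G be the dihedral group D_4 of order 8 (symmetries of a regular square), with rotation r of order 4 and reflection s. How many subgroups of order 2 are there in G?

|G| = 8 and 2 | 8, so subgroups of order 2 are possible by Lagrange.
The subgroups of order 2 are: {e, r^2}; {e, r^2s}; {e, r^3s}; {e, rs}; … (5 in all).
So G has 5 subgroups of order 2.

5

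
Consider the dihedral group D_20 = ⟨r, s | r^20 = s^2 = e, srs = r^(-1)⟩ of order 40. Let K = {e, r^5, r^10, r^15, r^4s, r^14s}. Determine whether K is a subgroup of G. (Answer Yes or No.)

No

|K| = 6 does not divide |G| = 40, so by Lagrange K is not a subgroup.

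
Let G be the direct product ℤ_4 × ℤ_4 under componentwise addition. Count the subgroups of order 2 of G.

|G| = 16 and 2 | 16, so subgroups of order 2 are possible by Lagrange.
The subgroups of order 2 are: {(0,0), (0,2)}; {(0,0), (2,0)}; {(0,0), (2,2)}.
So G has 3 subgroups of order 2.

3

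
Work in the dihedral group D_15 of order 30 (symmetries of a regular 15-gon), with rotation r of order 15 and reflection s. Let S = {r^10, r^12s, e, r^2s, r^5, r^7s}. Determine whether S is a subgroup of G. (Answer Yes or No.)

Yes

|S| = 6 divides |G| = 30, consistent with Lagrange.
S contains the identity, every element's inverse is in S, and S is closed under ·: it is a subgroup.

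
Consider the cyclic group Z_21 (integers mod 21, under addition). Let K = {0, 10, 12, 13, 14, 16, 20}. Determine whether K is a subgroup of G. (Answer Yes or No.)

16 ∈ K but its inverse 5 ∉ K, so K is not a subgroup.

No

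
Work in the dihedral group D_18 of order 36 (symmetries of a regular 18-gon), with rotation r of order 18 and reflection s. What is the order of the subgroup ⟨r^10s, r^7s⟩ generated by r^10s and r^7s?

12

|⟨r^10s⟩| = 2 and |⟨r^7s⟩| = 2, so |H| is a multiple of lcm(2, 2) = 2 and divides |G| = 36.
Closing under the operation: H = {e, r^3, r^6, r^9, r^12, r^15, rs, r^4s, r^7s, r^10s, r^13s, r^16s}, so |H| = 12.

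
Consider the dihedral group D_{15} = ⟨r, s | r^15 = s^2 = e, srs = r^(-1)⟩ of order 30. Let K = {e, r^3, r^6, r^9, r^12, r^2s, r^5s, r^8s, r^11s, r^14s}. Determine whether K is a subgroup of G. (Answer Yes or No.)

Yes

|K| = 10 divides |G| = 30, consistent with Lagrange.
K contains the identity, every element's inverse is in K, and K is closed under ·: it is a subgroup.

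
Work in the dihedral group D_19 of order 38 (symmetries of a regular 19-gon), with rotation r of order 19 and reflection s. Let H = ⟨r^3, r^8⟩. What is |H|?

19

|⟨r^3⟩| = 19 and |⟨r^8⟩| = 19, so |H| is a multiple of lcm(19, 19) = 19 and divides |G| = 38.
Closing under the operation: H = {e, r, r^2, r^3, r^4, r^5, r^6, r^7, r^8, r^9, r^10, r^11, r^12, r^13, r^14, r^15, r^16, r^17, r^18}, so |H| = 19.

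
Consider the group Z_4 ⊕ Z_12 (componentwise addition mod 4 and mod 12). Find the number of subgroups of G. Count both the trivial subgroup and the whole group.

30

|G| = 48, so by Lagrange every subgroup order divides 48. Divisors: 1, 2, 3, 4, 6, 8, 12, 16, 24, 48.
Subgroups by order — order 1: 1; order 2: 3; order 3: 1; order 4: 7; order 6: 3; order 8: 3; order 12: 7; order 16: 1; order 24: 3; order 48: 1.
Total: 1 + 3 + 1 + 7 + 3 + 3 + 7 + 1 + 3 + 1 = 30.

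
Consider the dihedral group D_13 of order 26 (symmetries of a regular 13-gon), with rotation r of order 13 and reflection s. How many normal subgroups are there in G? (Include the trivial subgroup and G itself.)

3

G has 16 subgroups. Checking conjugation-invariance by order — order 1: 1/1 normal; order 2: 0/13 normal; order 13: 1/1 normal; order 26: 1/1 normal.
Total normal subgroups: 3.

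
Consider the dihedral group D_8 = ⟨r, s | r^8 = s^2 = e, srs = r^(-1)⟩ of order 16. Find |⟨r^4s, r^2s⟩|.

8

|⟨r^4s⟩| = 2 and |⟨r^2s⟩| = 2, so |H| is a multiple of lcm(2, 2) = 2 and divides |G| = 16.
Closing under the operation: H = {e, r^2, r^4, r^6, s, r^2s, r^4s, r^6s}, so |H| = 8.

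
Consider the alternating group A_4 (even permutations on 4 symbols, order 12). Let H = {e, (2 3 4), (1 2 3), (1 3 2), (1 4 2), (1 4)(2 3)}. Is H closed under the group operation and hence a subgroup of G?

(2 3 4) ∈ H but its inverse (2 4 3) ∉ H, so H is not a subgroup.

No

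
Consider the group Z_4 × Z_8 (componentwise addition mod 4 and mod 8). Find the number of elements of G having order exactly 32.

0

An element (a,b) has order lcm(ord(a), ord(b)); count pairs with lcm equal to 32.
Enumerating gives 0 such elements.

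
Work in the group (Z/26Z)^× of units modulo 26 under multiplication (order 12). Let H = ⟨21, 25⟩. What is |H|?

4

|⟨21⟩| = 4 and |⟨25⟩| = 2, so |H| is a multiple of lcm(4, 2) = 4 and divides |G| = 12.
Closing under the operation: H = {1, 5, 21, 25}, so |H| = 4.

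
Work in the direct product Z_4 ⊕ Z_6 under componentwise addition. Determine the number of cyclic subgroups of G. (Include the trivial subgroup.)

12

Group the elements of G by the cyclic subgroup they generate; each cyclic subgroup of order d accounts for φ(d) elements.
Cyclic subgroups by order — order 1: 1; order 2: 3; order 3: 1; order 4: 2; order 6: 3; order 12: 2.
Total: 12.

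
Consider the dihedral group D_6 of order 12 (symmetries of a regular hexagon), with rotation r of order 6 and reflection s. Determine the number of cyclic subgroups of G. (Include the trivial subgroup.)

A cyclic subgroup of order d is generated by each of its φ(d) elements of order d, so the cyclic subgroups of order d number (#elements of order d)/φ(d).
Cyclic subgroups by order — order 1: 1; order 2: 7; order 3: 1; order 6: 1.
Total: 10.

10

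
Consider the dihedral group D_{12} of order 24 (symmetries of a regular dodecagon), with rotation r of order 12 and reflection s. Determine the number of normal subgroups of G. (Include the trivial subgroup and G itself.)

9

G has 34 subgroups. Checking conjugation-invariance by order — order 1: 1/1 normal; order 2: 1/13 normal; order 3: 1/1 normal; order 4: 1/7 normal; order 6: 1/5 normal; order 8: 0/3 normal; order 12: 3/3 normal; order 24: 1/1 normal.
Total normal subgroups: 9.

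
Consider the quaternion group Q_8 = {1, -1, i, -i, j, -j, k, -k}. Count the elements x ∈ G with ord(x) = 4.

The elements of order 4 are: i, -i, j, -j, k, -k.
That's 6.

6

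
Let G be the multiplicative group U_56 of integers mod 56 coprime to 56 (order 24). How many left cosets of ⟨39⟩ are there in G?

|⟨39⟩| = 6 and |G| = 24.
By Lagrange, [G : H] = |G|/|H| = 24/6 = 4.

4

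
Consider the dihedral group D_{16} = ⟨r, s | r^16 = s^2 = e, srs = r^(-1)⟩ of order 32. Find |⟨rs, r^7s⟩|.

|⟨rs⟩| = 2 and |⟨r^7s⟩| = 2, so |H| is a multiple of lcm(2, 2) = 2 and divides |G| = 32.
Closing under the operation: H = {e, r^2, r^4, r^6, r^8, r^10, r^12, r^14, rs, r^3s, r^5s, r^7s, r^9s, r^11s, r^13s, r^15s}, so |H| = 16.

16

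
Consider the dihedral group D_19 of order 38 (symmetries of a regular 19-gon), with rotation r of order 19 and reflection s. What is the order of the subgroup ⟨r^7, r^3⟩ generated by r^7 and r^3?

|⟨r^7⟩| = 19 and |⟨r^3⟩| = 19, so |H| is a multiple of lcm(19, 19) = 19 and divides |G| = 38.
Closing under the operation: H = {e, r, r^2, r^3, r^4, r^5, r^6, r^7, r^8, r^9, r^10, r^11, r^12, r^13, r^14, r^15, r^16, r^17, r^18}, so |H| = 19.

19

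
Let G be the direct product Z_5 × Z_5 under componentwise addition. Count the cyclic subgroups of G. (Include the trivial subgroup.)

Each element a generates a cyclic subgroup ⟨a⟩; distinct elements may generate the same one (a cyclic group of order d has φ(d) generators).
Cyclic subgroups by order — order 1: 1; order 5: 6.
Total: 7.

7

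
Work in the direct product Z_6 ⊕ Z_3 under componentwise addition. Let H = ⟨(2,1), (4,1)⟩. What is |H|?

|⟨(2,1)⟩| = 3 and |⟨(4,1)⟩| = 3, so |H| is a multiple of lcm(3, 3) = 3 and divides |G| = 18.
Closing under the operation: H = {(0,0), (0,1), (0,2), (2,0), (2,1), (2,2), (4,0), (4,1), (4,2)}, so |H| = 9.

9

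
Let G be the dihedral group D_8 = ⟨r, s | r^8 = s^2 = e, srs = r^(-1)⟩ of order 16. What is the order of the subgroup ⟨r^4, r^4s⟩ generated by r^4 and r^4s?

4

|⟨r^4⟩| = 2 and |⟨r^4s⟩| = 2, so |H| is a multiple of lcm(2, 2) = 2 and divides |G| = 16.
Closing under the operation: H = {e, r^4, s, r^4s}, so |H| = 4.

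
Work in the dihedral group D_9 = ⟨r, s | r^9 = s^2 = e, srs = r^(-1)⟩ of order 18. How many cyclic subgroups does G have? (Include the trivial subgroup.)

12

A cyclic subgroup of order d is generated by each of its φ(d) elements of order d, so the cyclic subgroups of order d number (#elements of order d)/φ(d).
Cyclic subgroups by order — order 1: 1; order 2: 9; order 3: 1; order 9: 1.
Total: 12.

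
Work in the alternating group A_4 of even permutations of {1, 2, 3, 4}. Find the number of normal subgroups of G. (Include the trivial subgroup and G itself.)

3

G has 10 subgroups. Checking conjugation-invariance by order — order 1: 1/1 normal; order 2: 0/3 normal; order 3: 0/4 normal; order 4: 1/1 normal; order 12: 1/1 normal.
Total normal subgroups: 3.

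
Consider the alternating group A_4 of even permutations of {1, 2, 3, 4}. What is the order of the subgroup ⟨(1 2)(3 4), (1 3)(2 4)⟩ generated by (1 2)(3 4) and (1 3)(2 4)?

4

|⟨(1 2)(3 4)⟩| = 2 and |⟨(1 3)(2 4)⟩| = 2, so |H| is a multiple of lcm(2, 2) = 2 and divides |G| = 12.
Closing under the operation: H = {e, (1 2)(3 4), (1 3)(2 4), (1 4)(2 3)}, so |H| = 4.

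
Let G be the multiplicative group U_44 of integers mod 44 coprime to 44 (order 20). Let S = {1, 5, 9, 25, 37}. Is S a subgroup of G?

Yes

|S| = 5 divides |G| = 20, consistent with Lagrange.
S contains the identity, every element's inverse is in S, and S is closed under ·: it is a subgroup.
In fact S = ⟨5⟩.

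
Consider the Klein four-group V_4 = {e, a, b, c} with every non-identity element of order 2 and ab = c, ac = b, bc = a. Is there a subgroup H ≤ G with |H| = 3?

No

3 does not divide |G| = 4, so by Lagrange no subgroup of order 3 exists.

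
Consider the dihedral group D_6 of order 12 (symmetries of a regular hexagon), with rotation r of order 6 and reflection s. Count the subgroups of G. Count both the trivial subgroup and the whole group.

|G| = 12, so by Lagrange every subgroup order divides 12. Divisors: 1, 2, 3, 4, 6, 12.
Subgroups by order — order 1: 1; order 2: 7; order 3: 1; order 4: 3; order 6: 3; order 12: 1.
Total: 1 + 7 + 1 + 3 + 3 + 1 = 16.

16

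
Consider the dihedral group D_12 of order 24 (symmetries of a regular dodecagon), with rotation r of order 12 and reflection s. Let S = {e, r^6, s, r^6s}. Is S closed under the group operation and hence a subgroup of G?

Yes

|S| = 4 divides |G| = 24, consistent with Lagrange.
S contains the identity, every element's inverse is in S, and S is closed under ·: it is a subgroup.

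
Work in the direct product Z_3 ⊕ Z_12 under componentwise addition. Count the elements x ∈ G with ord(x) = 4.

2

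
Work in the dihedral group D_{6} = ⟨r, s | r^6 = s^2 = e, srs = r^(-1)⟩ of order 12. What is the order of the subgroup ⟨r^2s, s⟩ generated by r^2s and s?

6

|⟨r^2s⟩| = 2 and |⟨s⟩| = 2, so |H| is a multiple of lcm(2, 2) = 2 and divides |G| = 12.
Closing under the operation: H = {e, r^2, r^4, s, r^2s, r^4s}, so |H| = 6.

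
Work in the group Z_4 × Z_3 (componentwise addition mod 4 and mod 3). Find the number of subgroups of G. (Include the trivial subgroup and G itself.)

6

|G| = 12, so by Lagrange every subgroup order divides 12. Divisors: 1, 2, 3, 4, 6, 12.
Subgroups by order — order 1: 1; order 2: 1; order 3: 1; order 4: 1; order 6: 1; order 12: 1.
Total: 1 + 1 + 1 + 1 + 1 + 1 = 6.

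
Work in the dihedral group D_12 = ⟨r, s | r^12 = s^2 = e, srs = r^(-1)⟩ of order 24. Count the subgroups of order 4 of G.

7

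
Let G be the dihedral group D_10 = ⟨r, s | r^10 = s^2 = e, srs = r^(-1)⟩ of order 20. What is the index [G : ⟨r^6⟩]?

4

|⟨r^6⟩| = 5 and |G| = 20.
By Lagrange, [G : H] = |G|/|H| = 20/5 = 4.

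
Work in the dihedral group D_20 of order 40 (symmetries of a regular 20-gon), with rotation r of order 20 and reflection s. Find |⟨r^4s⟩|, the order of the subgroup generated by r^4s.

Computing powers of r^4s: the smallest k with (r^4s)^k = e is k = 2.

2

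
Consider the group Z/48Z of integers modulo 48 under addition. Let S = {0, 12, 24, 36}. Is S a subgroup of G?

|S| = 4 divides |G| = 48, consistent with Lagrange.
S contains the identity, every element's inverse is in S, and S is closed under +: it is a subgroup.
In fact S = ⟨12⟩.

Yes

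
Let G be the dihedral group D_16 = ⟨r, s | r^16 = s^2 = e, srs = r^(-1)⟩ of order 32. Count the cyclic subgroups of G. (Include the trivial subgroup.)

A cyclic subgroup of order d is generated by each of its φ(d) elements of order d, so the cyclic subgroups of order d number (#elements of order d)/φ(d).
Cyclic subgroups by order — order 1: 1; order 2: 17; order 4: 1; order 8: 1; order 16: 1.
Total: 21.

21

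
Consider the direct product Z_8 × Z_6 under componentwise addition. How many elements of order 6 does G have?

6

An element (a,b) has order lcm(ord(a), ord(b)); count pairs with lcm equal to 6.
Enumerating gives 6 such elements.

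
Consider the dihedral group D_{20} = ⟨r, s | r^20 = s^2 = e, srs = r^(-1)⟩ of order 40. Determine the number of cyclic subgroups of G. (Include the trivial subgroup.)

Each element a generates a cyclic subgroup ⟨a⟩; distinct elements may generate the same one (a cyclic group of order d has φ(d) generators).
Cyclic subgroups by order — order 1: 1; order 2: 21; order 4: 1; order 5: 1; order 10: 1; order 20: 1.
Total: 26.

26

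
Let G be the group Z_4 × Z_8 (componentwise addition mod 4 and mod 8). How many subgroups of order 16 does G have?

|G| = 32 and 16 | 32, so subgroups of order 16 are possible by Lagrange.
The subgroups of order 16 are: {(0,0), (0,1), (0,2), (0,3), (0,4), (0,5), (0,6), (0,7), (2,0), (2,1), (2,2), (2,3), (2,4), (2,5), (2,6), (2,7)}; {(0,0), (0,2), (0,4), (0,6), (1,0), (1,2), (1,4), (1,6), (2,0), (2,2), (2,4), (2,6), (3,0), (3,2), (3,4), (3,6)}; {(0,0), (0,2), (0,4), (0,6), (1,1), (1,3), (1,5), (1,7), (2,0), (2,2), (2,4), (2,6), (3,1), (3,3), (3,5), (3,7)}.
So G has 3 subgroups of order 16.

3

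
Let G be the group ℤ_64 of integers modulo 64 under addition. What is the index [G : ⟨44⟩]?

4

|⟨44⟩| = 16 and |G| = 64.
By Lagrange, [G : H] = |G|/|H| = 64/16 = 4.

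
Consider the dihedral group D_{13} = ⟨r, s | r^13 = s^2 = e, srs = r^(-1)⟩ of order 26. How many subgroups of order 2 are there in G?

13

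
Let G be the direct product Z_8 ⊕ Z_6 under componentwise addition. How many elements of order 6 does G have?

6

An element (a,b) has order lcm(ord(a), ord(b)); count pairs with lcm equal to 6.
Enumerating gives 6 such elements.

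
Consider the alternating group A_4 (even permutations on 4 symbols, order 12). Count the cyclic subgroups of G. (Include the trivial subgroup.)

A cyclic subgroup of order d is generated by each of its φ(d) elements of order d, so the cyclic subgroups of order d number (#elements of order d)/φ(d).
Cyclic subgroups by order — order 1: 1; order 2: 3; order 3: 4.
Total: 8.

8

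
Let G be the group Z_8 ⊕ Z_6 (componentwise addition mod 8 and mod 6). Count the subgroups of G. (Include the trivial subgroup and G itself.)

22

|G| = 48, so by Lagrange every subgroup order divides 48. Divisors: 1, 2, 3, 4, 6, 8, 12, 16, 24, 48.
Subgroups by order — order 1: 1; order 2: 3; order 3: 1; order 4: 3; order 6: 3; order 8: 3; order 12: 3; order 16: 1; order 24: 3; order 48: 1.
Total: 1 + 3 + 1 + 3 + 3 + 3 + 3 + 1 + 3 + 1 = 22.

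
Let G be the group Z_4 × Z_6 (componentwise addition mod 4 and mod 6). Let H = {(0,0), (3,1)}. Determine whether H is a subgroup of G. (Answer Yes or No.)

No

(3,1) ∈ H but its inverse (1,5) ∉ H, so H is not a subgroup.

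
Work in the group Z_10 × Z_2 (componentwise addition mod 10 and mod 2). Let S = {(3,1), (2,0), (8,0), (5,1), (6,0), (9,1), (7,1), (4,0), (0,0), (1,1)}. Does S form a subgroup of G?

Yes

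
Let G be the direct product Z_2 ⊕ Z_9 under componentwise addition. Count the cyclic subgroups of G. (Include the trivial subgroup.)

Each element a generates a cyclic subgroup ⟨a⟩; distinct elements may generate the same one (a cyclic group of order d has φ(d) generators).
Cyclic subgroups by order — order 1: 1; order 2: 1; order 3: 1; order 6: 1; order 9: 1; order 18: 1.
Total: 6.

6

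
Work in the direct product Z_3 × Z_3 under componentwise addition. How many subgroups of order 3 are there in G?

|G| = 9 and 3 | 9, so subgroups of order 3 are possible by Lagrange.
The subgroups of order 3 are: {(0,0), (0,1), (0,2)}; {(0,0), (1,0), (2,0)}; {(0,0), (1,1), (2,2)}; {(0,0), (1,2), (2,1)}.
So G has 4 subgroups of order 3.

4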